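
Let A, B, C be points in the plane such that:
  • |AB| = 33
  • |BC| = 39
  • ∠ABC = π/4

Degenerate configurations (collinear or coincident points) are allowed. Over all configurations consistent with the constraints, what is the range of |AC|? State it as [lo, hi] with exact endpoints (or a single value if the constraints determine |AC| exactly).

|AB| ∈ {33}
|BC| ∈ {39}
|AC| ∈ {3·√(290 - 143·√(2))}

|AC| = 3·√(290 - 143·√(2))  (≈ 28.1053)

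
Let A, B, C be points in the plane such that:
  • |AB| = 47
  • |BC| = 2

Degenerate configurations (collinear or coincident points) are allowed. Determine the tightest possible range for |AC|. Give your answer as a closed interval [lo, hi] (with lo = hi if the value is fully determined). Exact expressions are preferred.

|AC| ∈ [45, 49]  (≈ [45.0000, 49.0000])

|AB| ∈ {47}
|BC| ∈ {2}
|AC| ∈ [45, 49]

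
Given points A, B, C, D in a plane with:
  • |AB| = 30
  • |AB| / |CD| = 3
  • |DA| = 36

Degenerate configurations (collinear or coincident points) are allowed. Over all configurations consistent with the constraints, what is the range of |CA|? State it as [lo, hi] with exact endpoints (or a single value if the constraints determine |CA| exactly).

|CA| ∈ [26, 46]  (≈ [26.0000, 46.0000])

|AB| ∈ {30}
|AD| ∈ {36}
|CD| ∈ {10}
|BD| ∈ [6, 66]
|AC| ∈ [26, 46]
|BC| ∈ [0, 76]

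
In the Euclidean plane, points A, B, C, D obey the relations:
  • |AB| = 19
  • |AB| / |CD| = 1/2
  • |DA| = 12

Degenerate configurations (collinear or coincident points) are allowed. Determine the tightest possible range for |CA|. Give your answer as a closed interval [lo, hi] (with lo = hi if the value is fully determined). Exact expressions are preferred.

|CA| ∈ [26, 50]  (≈ [26.0000, 50.0000])

|AB| ∈ {19}
|AD| ∈ {12}
|CD| ∈ {38}
|BD| ∈ [7, 31]
|AC| ∈ [26, 50]
|BC| ∈ [7, 69]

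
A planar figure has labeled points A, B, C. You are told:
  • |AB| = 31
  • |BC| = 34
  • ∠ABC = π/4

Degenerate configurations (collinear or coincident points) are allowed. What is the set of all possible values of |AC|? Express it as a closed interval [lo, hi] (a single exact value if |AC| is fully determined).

|AB| ∈ {31}
|BC| ∈ {34}
|AC| ∈ {√(2117 - 1054·√(2))}

|AC| = √(2117 - 1054·√(2))  (≈ 25.0284)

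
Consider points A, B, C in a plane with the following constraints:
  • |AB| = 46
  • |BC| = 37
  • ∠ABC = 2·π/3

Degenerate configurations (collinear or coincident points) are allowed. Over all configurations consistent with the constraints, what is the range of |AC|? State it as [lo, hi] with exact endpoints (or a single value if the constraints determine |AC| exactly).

|AC| = √(5187)  (≈ 72.0208)

|AB| ∈ {46}
|BC| ∈ {37}
|AC| ∈ {√(5187)}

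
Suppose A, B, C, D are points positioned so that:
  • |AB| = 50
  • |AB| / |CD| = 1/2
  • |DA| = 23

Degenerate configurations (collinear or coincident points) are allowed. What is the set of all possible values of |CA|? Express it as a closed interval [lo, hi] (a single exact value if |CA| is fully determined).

|CA| ∈ [77, 123]  (≈ [77.0000, 123.0000])

|AB| ∈ {50}
|AD| ∈ {23}
|CD| ∈ {100}
|BD| ∈ [27, 73]
|AC| ∈ [77, 123]
|BC| ∈ [27, 173]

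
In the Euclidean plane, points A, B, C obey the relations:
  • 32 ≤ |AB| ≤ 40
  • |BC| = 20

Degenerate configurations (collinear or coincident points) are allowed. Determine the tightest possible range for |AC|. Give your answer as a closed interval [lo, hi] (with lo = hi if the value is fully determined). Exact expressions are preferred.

|AB| ∈ [32, 40]
|BC| ∈ {20}
|AC| ∈ [12, 60]

|AC| ∈ [12, 60]  (≈ [12.0000, 60.0000])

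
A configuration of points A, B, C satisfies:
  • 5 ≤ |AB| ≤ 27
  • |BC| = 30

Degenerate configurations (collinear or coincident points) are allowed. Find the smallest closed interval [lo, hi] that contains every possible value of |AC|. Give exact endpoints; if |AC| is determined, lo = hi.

|AC| ∈ [3, 57]  (≈ [3.0000, 57.0000])

|AB| ∈ [5, 27]
|BC| ∈ {30}
|AC| ∈ [3, 57]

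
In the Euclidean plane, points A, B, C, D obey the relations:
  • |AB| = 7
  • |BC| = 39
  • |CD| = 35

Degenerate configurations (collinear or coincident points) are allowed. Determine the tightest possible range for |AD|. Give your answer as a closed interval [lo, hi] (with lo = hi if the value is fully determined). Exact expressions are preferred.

|AB| ∈ {7}
|BC| ∈ {39}
|CD| ∈ {35}
|AC| ∈ [32, 46]
|BD| ∈ [4, 74]
|AD| ∈ [0, 81]

|AD| ∈ [0, 81]  (≈ [0.0000, 81.0000])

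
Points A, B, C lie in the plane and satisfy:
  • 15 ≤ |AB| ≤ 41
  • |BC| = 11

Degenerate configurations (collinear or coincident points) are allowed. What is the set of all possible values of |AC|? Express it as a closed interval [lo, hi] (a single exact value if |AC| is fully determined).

|AB| ∈ [15, 41]
|BC| ∈ {11}
|AC| ∈ [4, 52]

|AC| ∈ [4, 52]  (≈ [4.0000, 52.0000])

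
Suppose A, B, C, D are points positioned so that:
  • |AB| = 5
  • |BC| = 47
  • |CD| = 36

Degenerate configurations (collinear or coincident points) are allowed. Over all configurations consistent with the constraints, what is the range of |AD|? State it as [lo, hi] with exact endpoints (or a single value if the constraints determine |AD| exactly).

|AB| ∈ {5}
|BC| ∈ {47}
|CD| ∈ {36}
|AC| ∈ [42, 52]
|BD| ∈ [11, 83]
|AD| ∈ [6, 88]

|AD| ∈ [6, 88]  (≈ [6.0000, 88.0000])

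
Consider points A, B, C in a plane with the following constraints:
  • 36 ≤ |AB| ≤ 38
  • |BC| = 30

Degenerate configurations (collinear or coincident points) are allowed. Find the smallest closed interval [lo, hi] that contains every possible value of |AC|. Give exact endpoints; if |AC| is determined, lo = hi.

|AC| ∈ [6, 68]  (≈ [6.0000, 68.0000])

|AB| ∈ [36, 38]
|BC| ∈ {30}
|AC| ∈ [6, 68]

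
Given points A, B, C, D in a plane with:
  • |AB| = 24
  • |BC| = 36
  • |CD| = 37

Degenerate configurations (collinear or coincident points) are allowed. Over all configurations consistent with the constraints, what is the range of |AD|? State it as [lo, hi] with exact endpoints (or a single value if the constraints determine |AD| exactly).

|AB| ∈ {24}
|BC| ∈ {36}
|CD| ∈ {37}
|AC| ∈ [12, 60]
|BD| ∈ [1, 73]
|AD| ∈ [0, 97]

|AD| ∈ [0, 97]  (≈ [0.0000, 97.0000])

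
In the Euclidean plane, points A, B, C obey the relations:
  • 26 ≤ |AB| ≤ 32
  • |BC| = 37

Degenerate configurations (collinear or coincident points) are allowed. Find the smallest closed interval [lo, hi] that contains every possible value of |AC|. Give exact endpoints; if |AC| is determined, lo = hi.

|AB| ∈ [26, 32]
|BC| ∈ {37}
|AC| ∈ [5, 69]

|AC| ∈ [5, 69]  (≈ [5.0000, 69.0000])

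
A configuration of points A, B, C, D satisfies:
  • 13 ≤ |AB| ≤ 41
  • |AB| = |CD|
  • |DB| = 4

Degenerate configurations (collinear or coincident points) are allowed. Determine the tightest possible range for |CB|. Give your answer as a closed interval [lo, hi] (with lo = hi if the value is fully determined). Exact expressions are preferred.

|AB| ∈ [13, 41]
|BD| ∈ {4}
|CD| ∈ [13, 41]
|AD| ∈ [9, 45]
|BC| ∈ [9, 45]
|AC| ∈ [0, 86]

|CB| ∈ [9, 45]  (≈ [9.0000, 45.0000])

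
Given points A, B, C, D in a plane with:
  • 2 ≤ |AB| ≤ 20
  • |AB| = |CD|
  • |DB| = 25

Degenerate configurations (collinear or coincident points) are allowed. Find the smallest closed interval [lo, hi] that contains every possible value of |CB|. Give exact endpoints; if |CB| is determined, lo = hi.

|AB| ∈ [2, 20]
|BD| ∈ {25}
|CD| ∈ [2, 20]
|AD| ∈ [5, 45]
|BC| ∈ [5, 45]
|AC| ∈ [0, 65]

|CB| ∈ [5, 45]  (≈ [5.0000, 45.0000])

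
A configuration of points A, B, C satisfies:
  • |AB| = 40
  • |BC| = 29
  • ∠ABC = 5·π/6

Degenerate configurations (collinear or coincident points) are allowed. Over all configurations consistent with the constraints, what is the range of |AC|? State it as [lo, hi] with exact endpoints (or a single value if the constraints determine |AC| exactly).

|AB| ∈ {40}
|BC| ∈ {29}
|AC| ∈ {√(1160·√(3) + 2441)}

|AC| = √(1160·√(3) + 2441)  (≈ 66.7097)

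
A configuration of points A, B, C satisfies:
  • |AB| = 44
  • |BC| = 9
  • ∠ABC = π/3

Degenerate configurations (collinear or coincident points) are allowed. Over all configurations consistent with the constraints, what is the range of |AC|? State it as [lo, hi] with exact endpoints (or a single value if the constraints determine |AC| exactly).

|AC| = √(1621)  (≈ 40.2616)

|AB| ∈ {44}
|BC| ∈ {9}
|AC| ∈ {√(1621)}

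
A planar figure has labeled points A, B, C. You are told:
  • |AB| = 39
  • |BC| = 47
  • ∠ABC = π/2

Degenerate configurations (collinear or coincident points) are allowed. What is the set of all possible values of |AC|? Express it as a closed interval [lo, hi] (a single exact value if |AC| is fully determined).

|AC| = √(3730)  (≈ 61.0737)

|AB| ∈ {39}
|BC| ∈ {47}
|AC| ∈ {√(3730)}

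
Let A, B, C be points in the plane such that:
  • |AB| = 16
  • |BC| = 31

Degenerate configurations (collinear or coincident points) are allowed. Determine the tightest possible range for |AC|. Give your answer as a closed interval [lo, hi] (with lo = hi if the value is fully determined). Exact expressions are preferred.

|AB| ∈ {16}
|BC| ∈ {31}
|AC| ∈ [15, 47]

|AC| ∈ [15, 47]  (≈ [15.0000, 47.0000])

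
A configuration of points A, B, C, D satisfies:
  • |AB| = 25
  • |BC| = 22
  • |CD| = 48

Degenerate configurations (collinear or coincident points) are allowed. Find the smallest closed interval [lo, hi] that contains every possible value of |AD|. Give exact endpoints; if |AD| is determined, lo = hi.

|AB| ∈ {25}
|BC| ∈ {22}
|CD| ∈ {48}
|AC| ∈ [3, 47]
|BD| ∈ [26, 70]
|AD| ∈ [1, 95]

|AD| ∈ [1, 95]  (≈ [1.0000, 95.0000])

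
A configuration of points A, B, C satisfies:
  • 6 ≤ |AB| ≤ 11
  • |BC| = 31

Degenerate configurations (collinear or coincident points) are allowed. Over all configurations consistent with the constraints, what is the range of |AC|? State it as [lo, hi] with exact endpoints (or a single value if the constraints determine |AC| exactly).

|AC| ∈ [20, 42]  (≈ [20.0000, 42.0000])

|AB| ∈ [6, 11]
|BC| ∈ {31}
|AC| ∈ [20, 42]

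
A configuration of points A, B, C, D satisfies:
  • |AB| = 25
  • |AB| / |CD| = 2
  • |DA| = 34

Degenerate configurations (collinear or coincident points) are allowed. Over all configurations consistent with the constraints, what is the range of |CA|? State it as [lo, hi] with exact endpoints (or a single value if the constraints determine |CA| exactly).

|AB| ∈ {25}
|AD| ∈ {34}
|CD| ∈ {25/2}
|BD| ∈ [9, 59]
|AC| ∈ [43/2, 93/2]
|BC| ∈ [0, 143/2]

|CA| ∈ [43/2, 93/2]  (≈ [21.5000, 46.5000])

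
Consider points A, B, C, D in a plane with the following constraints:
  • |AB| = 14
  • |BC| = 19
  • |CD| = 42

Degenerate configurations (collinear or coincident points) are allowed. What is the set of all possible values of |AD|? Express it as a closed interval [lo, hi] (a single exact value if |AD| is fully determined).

|AB| ∈ {14}
|BC| ∈ {19}
|CD| ∈ {42}
|AC| ∈ [5, 33]
|BD| ∈ [23, 61]
|AD| ∈ [9, 75]

|AD| ∈ [9, 75]  (≈ [9.0000, 75.0000])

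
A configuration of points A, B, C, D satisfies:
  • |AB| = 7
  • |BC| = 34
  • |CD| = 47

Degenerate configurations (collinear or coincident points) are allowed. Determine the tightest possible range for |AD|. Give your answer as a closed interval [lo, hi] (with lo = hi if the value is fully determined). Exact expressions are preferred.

|AD| ∈ [6, 88]  (≈ [6.0000, 88.0000])

|AB| ∈ {7}
|BC| ∈ {34}
|CD| ∈ {47}
|AC| ∈ [27, 41]
|BD| ∈ [13, 81]
|AD| ∈ [6, 88]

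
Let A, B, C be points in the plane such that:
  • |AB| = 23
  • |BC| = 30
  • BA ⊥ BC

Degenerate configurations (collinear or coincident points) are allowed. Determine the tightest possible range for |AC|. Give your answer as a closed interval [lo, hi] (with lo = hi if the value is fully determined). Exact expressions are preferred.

|AC| = √(1429)  (≈ 37.8021)

|AB| ∈ {23}
|BC| ∈ {30}
|AC| ∈ {√(1429)}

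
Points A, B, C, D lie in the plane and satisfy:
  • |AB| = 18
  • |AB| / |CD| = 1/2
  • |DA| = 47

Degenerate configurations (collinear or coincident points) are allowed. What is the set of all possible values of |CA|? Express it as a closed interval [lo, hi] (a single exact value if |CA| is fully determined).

|AB| ∈ {18}
|AD| ∈ {47}
|CD| ∈ {36}
|BD| ∈ [29, 65]
|AC| ∈ [11, 83]
|BC| ∈ [0, 101]

|CA| ∈ [11, 83]  (≈ [11.0000, 83.0000])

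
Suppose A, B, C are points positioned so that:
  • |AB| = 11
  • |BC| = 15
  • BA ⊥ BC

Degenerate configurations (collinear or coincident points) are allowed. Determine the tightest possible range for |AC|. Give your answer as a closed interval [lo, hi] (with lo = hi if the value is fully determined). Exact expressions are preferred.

|AC| = √(346)  (≈ 18.6011)

|AB| ∈ {11}
|BC| ∈ {15}
|AC| ∈ {√(346)}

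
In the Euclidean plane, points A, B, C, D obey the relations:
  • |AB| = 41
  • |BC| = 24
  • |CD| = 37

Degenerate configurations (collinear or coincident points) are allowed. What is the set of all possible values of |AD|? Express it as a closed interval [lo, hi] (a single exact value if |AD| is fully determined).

|AD| ∈ [0, 102]  (≈ [0.0000, 102.0000])

|AB| ∈ {41}
|BC| ∈ {24}
|CD| ∈ {37}
|AC| ∈ [17, 65]
|BD| ∈ [13, 61]
|AD| ∈ [0, 102]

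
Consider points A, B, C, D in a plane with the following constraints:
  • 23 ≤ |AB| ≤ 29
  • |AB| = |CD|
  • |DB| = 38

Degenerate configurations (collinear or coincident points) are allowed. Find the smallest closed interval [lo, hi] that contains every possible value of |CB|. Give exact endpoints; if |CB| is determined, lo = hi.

|CB| ∈ [9, 67]  (≈ [9.0000, 67.0000])

|AB| ∈ [23, 29]
|BD| ∈ {38}
|CD| ∈ [23, 29]
|AD| ∈ [9, 67]
|BC| ∈ [9, 67]
|AC| ∈ [0, 96]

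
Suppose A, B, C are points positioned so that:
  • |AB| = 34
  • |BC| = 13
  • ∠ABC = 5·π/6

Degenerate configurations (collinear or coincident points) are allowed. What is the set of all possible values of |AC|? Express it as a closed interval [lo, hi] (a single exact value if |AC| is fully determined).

|AB| ∈ {34}
|BC| ∈ {13}
|AC| ∈ {√(442·√(3) + 1325)}

|AC| = √(442·√(3) + 1325)  (≈ 45.7227)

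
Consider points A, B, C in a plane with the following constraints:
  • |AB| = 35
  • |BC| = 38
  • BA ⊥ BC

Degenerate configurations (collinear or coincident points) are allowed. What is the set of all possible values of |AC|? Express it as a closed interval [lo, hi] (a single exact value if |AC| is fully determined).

|AB| ∈ {35}
|BC| ∈ {38}
|AC| ∈ {√(2669)}

|AC| = √(2669)  (≈ 51.6624)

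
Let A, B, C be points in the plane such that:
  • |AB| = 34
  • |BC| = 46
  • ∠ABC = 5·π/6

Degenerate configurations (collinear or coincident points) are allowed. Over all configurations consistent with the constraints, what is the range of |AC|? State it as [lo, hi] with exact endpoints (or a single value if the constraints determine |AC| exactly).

|AB| ∈ {34}
|BC| ∈ {46}
|AC| ∈ {2·√(391·√(3) + 818)}

|AC| = 2·√(391·√(3) + 818)  (≈ 77.3365)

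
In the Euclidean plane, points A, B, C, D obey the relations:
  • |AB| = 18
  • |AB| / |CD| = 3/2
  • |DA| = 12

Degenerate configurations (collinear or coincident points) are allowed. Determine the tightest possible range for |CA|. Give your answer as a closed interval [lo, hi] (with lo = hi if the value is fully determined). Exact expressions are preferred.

|AB| ∈ {18}
|AD| ∈ {12}
|CD| ∈ {12}
|BD| ∈ [6, 30]
|AC| ∈ [0, 24]
|BC| ∈ [0, 42]

|CA| ∈ [0, 24]  (≈ [0.0000, 24.0000])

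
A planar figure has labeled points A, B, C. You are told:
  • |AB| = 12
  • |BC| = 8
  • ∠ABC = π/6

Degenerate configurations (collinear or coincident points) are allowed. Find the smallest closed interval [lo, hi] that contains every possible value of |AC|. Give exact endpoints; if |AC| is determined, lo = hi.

|AC| = 4·√(13 - 6·√(3))  (≈ 6.4593)

|AB| ∈ {12}
|BC| ∈ {8}
|AC| ∈ {4·√(13 - 6·√(3))}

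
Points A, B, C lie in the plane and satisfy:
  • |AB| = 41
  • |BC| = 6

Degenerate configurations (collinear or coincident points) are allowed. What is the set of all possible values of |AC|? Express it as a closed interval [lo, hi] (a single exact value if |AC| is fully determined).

|AB| ∈ {41}
|BC| ∈ {6}
|AC| ∈ [35, 47]

|AC| ∈ [35, 47]  (≈ [35.0000, 47.0000])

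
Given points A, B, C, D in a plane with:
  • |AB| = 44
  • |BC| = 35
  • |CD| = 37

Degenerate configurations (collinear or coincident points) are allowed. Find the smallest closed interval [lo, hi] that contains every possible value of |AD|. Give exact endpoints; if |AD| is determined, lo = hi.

|AD| ∈ [0, 116]  (≈ [0.0000, 116.0000])

|AB| ∈ {44}
|BC| ∈ {35}
|CD| ∈ {37}
|AC| ∈ [9, 79]
|BD| ∈ [2, 72]
|AD| ∈ [0, 116]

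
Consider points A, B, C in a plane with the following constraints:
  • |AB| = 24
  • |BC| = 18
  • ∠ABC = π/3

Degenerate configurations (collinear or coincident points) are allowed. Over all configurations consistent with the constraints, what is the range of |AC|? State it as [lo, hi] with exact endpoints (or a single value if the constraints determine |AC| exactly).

|AB| ∈ {24}
|BC| ∈ {18}
|AC| ∈ {6·√(13)}

|AC| = 6·√(13)  (≈ 21.6333)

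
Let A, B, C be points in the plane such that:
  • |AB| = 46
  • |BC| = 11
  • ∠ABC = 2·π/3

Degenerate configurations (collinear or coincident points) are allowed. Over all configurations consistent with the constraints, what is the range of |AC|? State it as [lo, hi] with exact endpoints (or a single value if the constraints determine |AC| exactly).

|AB| ∈ {46}
|BC| ∈ {11}
|AC| ∈ {√(2743)}

|AC| = √(2743)  (≈ 52.3737)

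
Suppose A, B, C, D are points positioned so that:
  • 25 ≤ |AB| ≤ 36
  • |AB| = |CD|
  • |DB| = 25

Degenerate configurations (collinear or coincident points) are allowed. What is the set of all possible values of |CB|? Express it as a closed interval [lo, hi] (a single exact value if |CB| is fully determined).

|AB| ∈ [25, 36]
|BD| ∈ {25}
|CD| ∈ [25, 36]
|AD| ∈ [0, 61]
|BC| ∈ [0, 61]
|AC| ∈ [0, 97]

|CB| ∈ [0, 61]  (≈ [0.0000, 61.0000])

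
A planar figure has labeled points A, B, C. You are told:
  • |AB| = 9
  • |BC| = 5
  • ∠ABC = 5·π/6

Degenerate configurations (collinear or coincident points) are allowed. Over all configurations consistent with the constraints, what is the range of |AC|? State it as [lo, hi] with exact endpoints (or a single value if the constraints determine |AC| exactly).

|AB| ∈ {9}
|BC| ∈ {5}
|AC| ∈ {√(45·√(3) + 106)}

|AC| = √(45·√(3) + 106)  (≈ 13.5625)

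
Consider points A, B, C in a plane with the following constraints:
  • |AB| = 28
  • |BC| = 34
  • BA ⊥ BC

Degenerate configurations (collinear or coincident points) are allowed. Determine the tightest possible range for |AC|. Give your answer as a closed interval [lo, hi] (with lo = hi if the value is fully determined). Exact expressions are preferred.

|AC| = 2·√(485)  (≈ 44.0454)

|AB| ∈ {28}
|BC| ∈ {34}
|AC| ∈ {2·√(485)}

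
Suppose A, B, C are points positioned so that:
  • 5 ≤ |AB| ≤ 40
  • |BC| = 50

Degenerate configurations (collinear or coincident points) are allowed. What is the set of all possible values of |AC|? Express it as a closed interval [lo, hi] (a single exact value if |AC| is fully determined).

|AC| ∈ [10, 90]  (≈ [10.0000, 90.0000])

|AB| ∈ [5, 40]
|BC| ∈ {50}
|AC| ∈ [10, 90]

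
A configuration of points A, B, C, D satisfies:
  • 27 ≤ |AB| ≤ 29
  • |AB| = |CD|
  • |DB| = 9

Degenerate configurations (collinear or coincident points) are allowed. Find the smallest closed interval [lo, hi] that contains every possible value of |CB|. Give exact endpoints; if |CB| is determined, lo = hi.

|CB| ∈ [18, 38]  (≈ [18.0000, 38.0000])

|AB| ∈ [27, 29]
|BD| ∈ {9}
|CD| ∈ [27, 29]
|AD| ∈ [18, 38]
|BC| ∈ [18, 38]
|AC| ∈ [0, 67]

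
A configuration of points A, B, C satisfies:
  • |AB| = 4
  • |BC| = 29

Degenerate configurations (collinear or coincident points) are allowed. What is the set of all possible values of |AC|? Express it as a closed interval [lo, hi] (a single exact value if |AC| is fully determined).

|AB| ∈ {4}
|BC| ∈ {29}
|AC| ∈ [25, 33]

|AC| ∈ [25, 33]  (≈ [25.0000, 33.0000])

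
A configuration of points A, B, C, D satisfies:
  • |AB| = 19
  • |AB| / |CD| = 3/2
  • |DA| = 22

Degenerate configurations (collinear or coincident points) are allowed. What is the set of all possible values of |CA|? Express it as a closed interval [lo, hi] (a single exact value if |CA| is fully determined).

|AB| ∈ {19}
|AD| ∈ {22}
|CD| ∈ {38/3}
|BD| ∈ [3, 41]
|AC| ∈ [28/3, 104/3]
|BC| ∈ [0, 161/3]

|CA| ∈ [28/3, 104/3]  (≈ [9.3333, 34.6667])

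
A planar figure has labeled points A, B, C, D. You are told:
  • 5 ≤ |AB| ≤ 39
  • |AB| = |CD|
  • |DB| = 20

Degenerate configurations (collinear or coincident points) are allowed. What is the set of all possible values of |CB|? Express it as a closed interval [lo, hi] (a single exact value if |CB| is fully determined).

|AB| ∈ [5, 39]
|BD| ∈ {20}
|CD| ∈ [5, 39]
|AD| ∈ [0, 59]
|BC| ∈ [0, 59]
|AC| ∈ [0, 98]

|CB| ∈ [0, 59]  (≈ [0.0000, 59.0000])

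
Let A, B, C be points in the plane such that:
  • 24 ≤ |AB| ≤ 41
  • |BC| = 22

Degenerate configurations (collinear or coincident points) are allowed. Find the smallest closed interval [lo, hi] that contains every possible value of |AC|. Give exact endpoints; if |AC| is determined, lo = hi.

|AC| ∈ [2, 63]  (≈ [2.0000, 63.0000])

|AB| ∈ [24, 41]
|BC| ∈ {22}
|AC| ∈ [2, 63]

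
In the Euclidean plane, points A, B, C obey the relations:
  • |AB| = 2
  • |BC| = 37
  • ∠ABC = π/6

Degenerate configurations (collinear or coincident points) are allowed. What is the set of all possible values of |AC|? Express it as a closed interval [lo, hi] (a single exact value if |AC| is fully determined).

|AC| = √(1373 - 74·√(3))  (≈ 35.2821)

|AB| ∈ {2}
|BC| ∈ {37}
|AC| ∈ {√(1373 - 74·√(3))}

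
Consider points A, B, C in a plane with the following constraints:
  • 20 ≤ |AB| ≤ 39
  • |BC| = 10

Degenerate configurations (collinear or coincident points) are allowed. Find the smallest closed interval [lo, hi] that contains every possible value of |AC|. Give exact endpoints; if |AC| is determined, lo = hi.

|AC| ∈ [10, 49]  (≈ [10.0000, 49.0000])

|AB| ∈ [20, 39]
|BC| ∈ {10}
|AC| ∈ [10, 49]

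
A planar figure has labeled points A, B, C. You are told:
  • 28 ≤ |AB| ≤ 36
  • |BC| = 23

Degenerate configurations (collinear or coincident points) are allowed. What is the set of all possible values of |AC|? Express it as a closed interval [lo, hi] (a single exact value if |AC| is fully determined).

|AC| ∈ [5, 59]  (≈ [5.0000, 59.0000])

|AB| ∈ [28, 36]
|BC| ∈ {23}
|AC| ∈ [5, 59]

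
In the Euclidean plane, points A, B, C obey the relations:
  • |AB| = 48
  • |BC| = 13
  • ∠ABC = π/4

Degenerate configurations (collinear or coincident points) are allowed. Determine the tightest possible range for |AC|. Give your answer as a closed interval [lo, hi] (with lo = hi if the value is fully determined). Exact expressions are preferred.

|AB| ∈ {48}
|BC| ∈ {13}
|AC| ∈ {√(2473 - 624·√(2))}

|AC| = √(2473 - 624·√(2))  (≈ 39.8815)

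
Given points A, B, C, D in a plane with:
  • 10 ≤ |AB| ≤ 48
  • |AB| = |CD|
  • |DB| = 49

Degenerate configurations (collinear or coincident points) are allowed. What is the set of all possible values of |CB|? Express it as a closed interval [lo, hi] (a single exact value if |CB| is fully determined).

|CB| ∈ [1, 97]  (≈ [1.0000, 97.0000])

|AB| ∈ [10, 48]
|BD| ∈ {49}
|CD| ∈ [10, 48]
|AD| ∈ [1, 97]
|BC| ∈ [1, 97]
|AC| ∈ [0, 145]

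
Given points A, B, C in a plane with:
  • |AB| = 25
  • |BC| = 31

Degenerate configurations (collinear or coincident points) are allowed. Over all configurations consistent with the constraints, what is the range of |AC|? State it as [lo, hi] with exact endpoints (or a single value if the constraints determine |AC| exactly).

|AB| ∈ {25}
|BC| ∈ {31}
|AC| ∈ [6, 56]

|AC| ∈ [6, 56]  (≈ [6.0000, 56.0000])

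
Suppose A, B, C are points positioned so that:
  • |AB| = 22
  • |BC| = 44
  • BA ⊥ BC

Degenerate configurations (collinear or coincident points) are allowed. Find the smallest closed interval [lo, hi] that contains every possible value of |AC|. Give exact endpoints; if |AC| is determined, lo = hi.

|AB| ∈ {22}
|BC| ∈ {44}
|AC| ∈ {22·√(5)}

|AC| = 22·√(5)  (≈ 49.1935)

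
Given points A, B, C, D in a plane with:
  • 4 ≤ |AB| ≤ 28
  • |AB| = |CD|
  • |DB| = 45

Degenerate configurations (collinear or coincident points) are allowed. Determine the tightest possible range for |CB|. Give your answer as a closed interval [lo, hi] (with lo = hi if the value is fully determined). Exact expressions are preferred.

|CB| ∈ [17, 73]  (≈ [17.0000, 73.0000])

|AB| ∈ [4, 28]
|BD| ∈ {45}
|CD| ∈ [4, 28]
|AD| ∈ [17, 73]
|BC| ∈ [17, 73]
|AC| ∈ [0, 101]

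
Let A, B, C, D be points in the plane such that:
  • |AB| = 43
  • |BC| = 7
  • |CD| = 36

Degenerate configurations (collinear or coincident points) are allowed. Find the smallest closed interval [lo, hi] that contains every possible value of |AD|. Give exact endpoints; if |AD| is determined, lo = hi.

|AD| ∈ [0, 86]  (≈ [0.0000, 86.0000])

|AB| ∈ {43}
|BC| ∈ {7}
|CD| ∈ {36}
|AC| ∈ [36, 50]
|BD| ∈ [29, 43]
|AD| ∈ [0, 86]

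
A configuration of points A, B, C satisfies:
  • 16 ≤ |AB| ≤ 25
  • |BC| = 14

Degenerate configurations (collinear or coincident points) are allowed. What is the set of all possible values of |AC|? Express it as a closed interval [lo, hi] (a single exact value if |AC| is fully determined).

|AC| ∈ [2, 39]  (≈ [2.0000, 39.0000])

|AB| ∈ [16, 25]
|BC| ∈ {14}
|AC| ∈ [2, 39]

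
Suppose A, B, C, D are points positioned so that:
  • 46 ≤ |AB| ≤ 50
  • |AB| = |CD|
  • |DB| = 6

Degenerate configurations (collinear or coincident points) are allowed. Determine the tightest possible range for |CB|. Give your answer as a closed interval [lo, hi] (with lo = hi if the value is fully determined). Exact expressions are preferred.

|AB| ∈ [46, 50]
|BD| ∈ {6}
|CD| ∈ [46, 50]
|AD| ∈ [40, 56]
|BC| ∈ [40, 56]
|AC| ∈ [0, 106]

|CB| ∈ [40, 56]  (≈ [40.0000, 56.0000])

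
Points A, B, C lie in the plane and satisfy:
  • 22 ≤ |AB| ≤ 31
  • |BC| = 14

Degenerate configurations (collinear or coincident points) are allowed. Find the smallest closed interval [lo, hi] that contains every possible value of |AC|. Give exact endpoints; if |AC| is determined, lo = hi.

|AC| ∈ [8, 45]  (≈ [8.0000, 45.0000])

|AB| ∈ [22, 31]
|BC| ∈ {14}
|AC| ∈ [8, 45]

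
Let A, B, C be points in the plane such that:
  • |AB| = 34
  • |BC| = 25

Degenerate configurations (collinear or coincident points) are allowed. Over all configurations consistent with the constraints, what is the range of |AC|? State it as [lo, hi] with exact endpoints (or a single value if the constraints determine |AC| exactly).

|AC| ∈ [9, 59]  (≈ [9.0000, 59.0000])

|AB| ∈ {34}
|BC| ∈ {25}
|AC| ∈ [9, 59]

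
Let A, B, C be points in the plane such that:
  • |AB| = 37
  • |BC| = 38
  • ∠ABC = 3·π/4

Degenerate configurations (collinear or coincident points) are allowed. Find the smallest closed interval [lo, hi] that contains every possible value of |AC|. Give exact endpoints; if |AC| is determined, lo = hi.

|AB| ∈ {37}
|BC| ∈ {38}
|AC| ∈ {√(1406·√(2) + 2813)}

|AC| = √(1406·√(2) + 2813)  (≈ 69.2920)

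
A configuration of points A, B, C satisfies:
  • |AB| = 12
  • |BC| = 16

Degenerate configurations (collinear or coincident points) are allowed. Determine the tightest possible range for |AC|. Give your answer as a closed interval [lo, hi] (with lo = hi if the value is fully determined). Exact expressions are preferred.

|AB| ∈ {12}
|BC| ∈ {16}
|AC| ∈ [4, 28]

|AC| ∈ [4, 28]  (≈ [4.0000, 28.0000])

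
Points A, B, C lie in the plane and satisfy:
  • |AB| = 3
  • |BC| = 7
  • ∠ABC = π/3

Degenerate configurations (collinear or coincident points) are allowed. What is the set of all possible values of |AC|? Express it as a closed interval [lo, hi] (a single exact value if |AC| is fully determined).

|AC| = √(37)  (≈ 6.0828)

|AB| ∈ {3}
|BC| ∈ {7}
|AC| ∈ {√(37)}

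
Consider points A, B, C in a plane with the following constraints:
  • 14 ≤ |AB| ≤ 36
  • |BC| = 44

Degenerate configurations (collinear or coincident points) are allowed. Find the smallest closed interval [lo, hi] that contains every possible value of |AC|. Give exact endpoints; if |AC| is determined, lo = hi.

|AB| ∈ [14, 36]
|BC| ∈ {44}
|AC| ∈ [8, 80]

|AC| ∈ [8, 80]  (≈ [8.0000, 80.0000])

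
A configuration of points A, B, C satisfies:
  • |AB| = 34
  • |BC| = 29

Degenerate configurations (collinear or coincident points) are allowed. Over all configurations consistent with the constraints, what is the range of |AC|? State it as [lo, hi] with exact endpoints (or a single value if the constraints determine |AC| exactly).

|AC| ∈ [5, 63]  (≈ [5.0000, 63.0000])

|AB| ∈ {34}
|BC| ∈ {29}
|AC| ∈ [5, 63]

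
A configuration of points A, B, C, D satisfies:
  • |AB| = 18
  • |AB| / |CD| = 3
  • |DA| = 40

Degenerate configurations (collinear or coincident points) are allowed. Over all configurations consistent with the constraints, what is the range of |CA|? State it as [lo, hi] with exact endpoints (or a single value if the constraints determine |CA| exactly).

|AB| ∈ {18}
|AD| ∈ {40}
|CD| ∈ {6}
|BD| ∈ [22, 58]
|AC| ∈ [34, 46]
|BC| ∈ [16, 64]

|CA| ∈ [34, 46]  (≈ [34.0000, 46.0000])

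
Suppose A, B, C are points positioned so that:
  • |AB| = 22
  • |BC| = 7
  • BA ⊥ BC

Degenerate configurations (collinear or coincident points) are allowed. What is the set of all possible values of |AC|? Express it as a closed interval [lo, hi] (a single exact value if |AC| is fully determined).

|AC| = √(533)  (≈ 23.0868)

|AB| ∈ {22}
|BC| ∈ {7}
|AC| ∈ {√(533)}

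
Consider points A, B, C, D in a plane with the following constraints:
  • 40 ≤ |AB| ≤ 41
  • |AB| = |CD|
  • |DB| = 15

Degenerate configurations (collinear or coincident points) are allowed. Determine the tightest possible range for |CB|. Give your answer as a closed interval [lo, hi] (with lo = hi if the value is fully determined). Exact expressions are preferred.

|CB| ∈ [25, 56]  (≈ [25.0000, 56.0000])

|AB| ∈ [40, 41]
|BD| ∈ {15}
|CD| ∈ [40, 41]
|AD| ∈ [25, 56]
|BC| ∈ [25, 56]
|AC| ∈ [0, 97]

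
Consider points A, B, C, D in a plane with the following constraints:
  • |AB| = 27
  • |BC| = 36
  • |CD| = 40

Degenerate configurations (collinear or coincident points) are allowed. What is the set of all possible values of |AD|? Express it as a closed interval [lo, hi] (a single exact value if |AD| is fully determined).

|AB| ∈ {27}
|BC| ∈ {36}
|CD| ∈ {40}
|AC| ∈ [9, 63]
|BD| ∈ [4, 76]
|AD| ∈ [0, 103]

|AD| ∈ [0, 103]  (≈ [0.0000, 103.0000])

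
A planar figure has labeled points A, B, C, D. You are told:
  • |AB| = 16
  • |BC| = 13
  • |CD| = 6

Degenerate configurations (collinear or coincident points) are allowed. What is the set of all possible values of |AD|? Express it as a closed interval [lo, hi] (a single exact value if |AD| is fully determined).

|AB| ∈ {16}
|BC| ∈ {13}
|CD| ∈ {6}
|AC| ∈ [3, 29]
|BD| ∈ [7, 19]
|AD| ∈ [0, 35]

|AD| ∈ [0, 35]  (≈ [0.0000, 35.0000])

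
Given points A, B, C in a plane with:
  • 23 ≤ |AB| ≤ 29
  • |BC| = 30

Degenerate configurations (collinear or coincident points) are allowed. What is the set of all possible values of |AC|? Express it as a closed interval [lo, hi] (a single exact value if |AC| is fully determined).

|AC| ∈ [1, 59]  (≈ [1.0000, 59.0000])

|AB| ∈ [23, 29]
|BC| ∈ {30}
|AC| ∈ [1, 59]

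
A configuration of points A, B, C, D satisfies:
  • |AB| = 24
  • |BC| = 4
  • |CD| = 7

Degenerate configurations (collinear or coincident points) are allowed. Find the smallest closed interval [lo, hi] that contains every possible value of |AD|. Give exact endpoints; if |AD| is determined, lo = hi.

|AD| ∈ [13, 35]  (≈ [13.0000, 35.0000])

|AB| ∈ {24}
|BC| ∈ {4}
|CD| ∈ {7}
|AC| ∈ [20, 28]
|BD| ∈ [3, 11]
|AD| ∈ [13, 35]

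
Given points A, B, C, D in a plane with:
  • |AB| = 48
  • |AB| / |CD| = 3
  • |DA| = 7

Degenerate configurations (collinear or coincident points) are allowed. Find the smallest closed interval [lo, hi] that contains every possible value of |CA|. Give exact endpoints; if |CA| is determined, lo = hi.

|AB| ∈ {48}
|AD| ∈ {7}
|CD| ∈ {16}
|BD| ∈ [41, 55]
|AC| ∈ [9, 23]
|BC| ∈ [25, 71]

|CA| ∈ [9, 23]  (≈ [9.0000, 23.0000])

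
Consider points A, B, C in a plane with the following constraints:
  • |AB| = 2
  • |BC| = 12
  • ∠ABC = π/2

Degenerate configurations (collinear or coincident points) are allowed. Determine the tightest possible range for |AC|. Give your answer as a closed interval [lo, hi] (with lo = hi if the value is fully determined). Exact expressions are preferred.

|AC| = 2·√(37)  (≈ 12.1655)

|AB| ∈ {2}
|BC| ∈ {12}
|AC| ∈ {2·√(37)}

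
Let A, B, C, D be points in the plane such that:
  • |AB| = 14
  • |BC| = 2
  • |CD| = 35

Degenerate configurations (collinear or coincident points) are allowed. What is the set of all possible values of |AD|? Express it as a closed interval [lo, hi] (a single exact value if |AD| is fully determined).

|AB| ∈ {14}
|BC| ∈ {2}
|CD| ∈ {35}
|AC| ∈ [12, 16]
|BD| ∈ [33, 37]
|AD| ∈ [19, 51]

|AD| ∈ [19, 51]  (≈ [19.0000, 51.0000])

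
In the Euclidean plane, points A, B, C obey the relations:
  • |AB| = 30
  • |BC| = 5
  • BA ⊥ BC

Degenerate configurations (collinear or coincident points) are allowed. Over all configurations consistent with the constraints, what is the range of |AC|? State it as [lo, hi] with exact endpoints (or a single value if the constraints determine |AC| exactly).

|AB| ∈ {30}
|BC| ∈ {5}
|AC| ∈ {5·√(37)}

|AC| = 5·√(37)  (≈ 30.4138)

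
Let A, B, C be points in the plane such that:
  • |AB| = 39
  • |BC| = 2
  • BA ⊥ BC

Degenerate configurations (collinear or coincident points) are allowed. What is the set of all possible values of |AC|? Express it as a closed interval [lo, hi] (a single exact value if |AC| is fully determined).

|AC| = 5·√(61)  (≈ 39.0512)

|AB| ∈ {39}
|BC| ∈ {2}
|AC| ∈ {5·√(61)}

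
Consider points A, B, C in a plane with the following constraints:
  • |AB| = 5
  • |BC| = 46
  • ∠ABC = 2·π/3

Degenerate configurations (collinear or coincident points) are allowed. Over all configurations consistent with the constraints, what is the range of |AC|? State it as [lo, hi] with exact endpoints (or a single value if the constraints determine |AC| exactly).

|AC| = √(2371)  (≈ 48.6929)

|AB| ∈ {5}
|BC| ∈ {46}
|AC| ∈ {√(2371)}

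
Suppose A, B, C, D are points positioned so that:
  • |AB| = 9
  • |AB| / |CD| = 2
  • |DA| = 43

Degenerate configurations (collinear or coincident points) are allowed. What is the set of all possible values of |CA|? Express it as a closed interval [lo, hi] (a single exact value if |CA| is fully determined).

|AB| ∈ {9}
|AD| ∈ {43}
|CD| ∈ {9/2}
|BD| ∈ [34, 52]
|AC| ∈ [77/2, 95/2]
|BC| ∈ [59/2, 113/2]

|CA| ∈ [77/2, 95/2]  (≈ [38.5000, 47.5000])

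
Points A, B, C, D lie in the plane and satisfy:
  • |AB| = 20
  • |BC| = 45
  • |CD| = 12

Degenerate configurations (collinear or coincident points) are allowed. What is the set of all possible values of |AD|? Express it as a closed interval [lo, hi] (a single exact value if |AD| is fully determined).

|AB| ∈ {20}
|BC| ∈ {45}
|CD| ∈ {12}
|AC| ∈ [25, 65]
|BD| ∈ [33, 57]
|AD| ∈ [13, 77]

|AD| ∈ [13, 77]  (≈ [13.0000, 77.0000])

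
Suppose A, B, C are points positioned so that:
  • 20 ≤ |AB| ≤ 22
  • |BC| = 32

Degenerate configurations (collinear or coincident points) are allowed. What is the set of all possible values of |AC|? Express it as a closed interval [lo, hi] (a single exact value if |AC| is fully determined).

|AB| ∈ [20, 22]
|BC| ∈ {32}
|AC| ∈ [10, 54]

|AC| ∈ [10, 54]  (≈ [10.0000, 54.0000])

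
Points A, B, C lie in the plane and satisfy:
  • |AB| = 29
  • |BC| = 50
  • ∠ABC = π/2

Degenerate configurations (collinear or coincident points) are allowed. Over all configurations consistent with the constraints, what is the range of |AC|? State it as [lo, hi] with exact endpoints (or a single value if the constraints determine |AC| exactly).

|AB| ∈ {29}
|BC| ∈ {50}
|AC| ∈ {√(3341)}

|AC| = √(3341)  (≈ 57.8014)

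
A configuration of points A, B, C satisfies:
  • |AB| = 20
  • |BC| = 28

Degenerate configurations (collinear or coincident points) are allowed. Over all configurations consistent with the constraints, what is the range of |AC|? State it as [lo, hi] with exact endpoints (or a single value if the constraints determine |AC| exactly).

|AC| ∈ [8, 48]  (≈ [8.0000, 48.0000])

|AB| ∈ {20}
|BC| ∈ {28}
|AC| ∈ [8, 48]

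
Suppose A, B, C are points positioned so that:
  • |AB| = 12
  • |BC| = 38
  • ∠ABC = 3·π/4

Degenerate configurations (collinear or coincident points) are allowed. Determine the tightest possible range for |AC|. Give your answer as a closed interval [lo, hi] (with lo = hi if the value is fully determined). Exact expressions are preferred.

|AC| = 2·√(114·√(2) + 397)  (≈ 47.2534)

|AB| ∈ {12}
|BC| ∈ {38}
|AC| ∈ {2·√(114·√(2) + 397)}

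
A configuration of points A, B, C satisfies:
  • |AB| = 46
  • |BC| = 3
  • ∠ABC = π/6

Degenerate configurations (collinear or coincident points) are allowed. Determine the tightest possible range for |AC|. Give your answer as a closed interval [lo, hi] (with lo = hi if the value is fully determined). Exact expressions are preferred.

|AB| ∈ {46}
|BC| ∈ {3}
|AC| ∈ {√(2125 - 138·√(3))}

|AC| = √(2125 - 138·√(3))  (≈ 43.4278)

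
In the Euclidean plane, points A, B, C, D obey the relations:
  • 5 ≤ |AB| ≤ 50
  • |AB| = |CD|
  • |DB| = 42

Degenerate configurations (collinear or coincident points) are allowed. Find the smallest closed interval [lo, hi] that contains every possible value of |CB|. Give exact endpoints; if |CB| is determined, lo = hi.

|AB| ∈ [5, 50]
|BD| ∈ {42}
|CD| ∈ [5, 50]
|AD| ∈ [0, 92]
|BC| ∈ [0, 92]
|AC| ∈ [0, 142]

|CB| ∈ [0, 92]  (≈ [0.0000, 92.0000])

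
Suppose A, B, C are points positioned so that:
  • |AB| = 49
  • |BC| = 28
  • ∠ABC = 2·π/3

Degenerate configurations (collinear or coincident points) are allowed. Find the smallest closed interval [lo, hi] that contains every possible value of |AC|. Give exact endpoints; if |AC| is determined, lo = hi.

|AC| = 7·√(93)  (≈ 67.5056)

|AB| ∈ {49}
|BC| ∈ {28}
|AC| ∈ {7·√(93)}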